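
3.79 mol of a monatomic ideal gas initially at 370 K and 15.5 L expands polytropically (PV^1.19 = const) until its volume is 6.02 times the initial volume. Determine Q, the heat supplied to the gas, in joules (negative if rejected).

12700 J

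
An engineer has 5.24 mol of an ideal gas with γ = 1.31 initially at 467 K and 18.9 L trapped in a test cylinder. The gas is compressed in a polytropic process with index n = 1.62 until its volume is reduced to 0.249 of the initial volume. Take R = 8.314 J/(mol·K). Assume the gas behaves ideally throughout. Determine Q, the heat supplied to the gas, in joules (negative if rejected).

44900 J

P₁ = nRT₁/V₁ = 5.24×8.314×467/18.9 = 1080 kPa.
Polytropic n=1.62: T₂ = T₁(V₁/V₂)^(n−1) = 467×(4.02)^0.62 = 1110 K; P₂ = P₁(V₁/V₂)^n = 10200 kPa.
W = (P₁V₁−P₂V₂)/(n−1) = (1080×18.9−10200×4.71)/0.62 = -44900 J.
ΔU = nCvΔT = 5.24×26.8×(1110−467) = 89800 J.
Q = ΔU + W = 44900 J.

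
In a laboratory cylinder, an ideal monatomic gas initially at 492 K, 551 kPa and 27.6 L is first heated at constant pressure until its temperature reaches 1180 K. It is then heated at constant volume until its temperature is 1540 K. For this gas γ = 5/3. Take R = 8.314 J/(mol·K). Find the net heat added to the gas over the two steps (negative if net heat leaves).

n = P₁V₁/(RT₁) = 551×27.6/(8.314×492) = 3.72 mol.
Step 1 — Isobaric: P stays 551 kPa; V/T = const ⇒ T₂ = 1180 K, V₂ = 66.2 L.
W = PΔV = 551×(66.2−27.6) kPa·L = 21300 J.
ΔU = nCvΔT = 3.72×12.5×(1180−492) = 31900 J.
Q = ΔU + W = nCpΔT = 53200 J.
State after step 1: P = 551 kPa, V = 66.2 L, T = 1180 K.
Step 2 — Isochoric: V stays 66.2 L; P/T = const ⇒ T₂ = 1540 K, P₂ = 719 kPa.
W = 0 (no volume change).
ΔU = nCvΔT = 3.72×12.5×(1540−1180) = 16700 J.
Q = ΔU = 16700 J.
Net over both steps: W = 21300 J, Q = 69900 J, ΔU = 48600 J.

69900 J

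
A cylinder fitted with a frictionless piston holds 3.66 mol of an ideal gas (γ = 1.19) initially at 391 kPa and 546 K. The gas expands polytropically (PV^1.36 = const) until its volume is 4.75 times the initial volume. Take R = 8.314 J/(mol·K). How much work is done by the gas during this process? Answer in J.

19800 J

V₁ = nRT₁/P₁ = 3.66×8.314×546/391 = 42.5 L.
Polytropic n=1.36: T₂ = T₁(V₁/V₂)^(n−1) = 546×(0.211)^0.36 = 312 K; P₂ = P₁(V₁/V₂)^n = 47.0 kPa.
W = (P₁V₁−P₂V₂)/(n−1) = (391×42.5−47.0×202)/0.36 = 19800 J.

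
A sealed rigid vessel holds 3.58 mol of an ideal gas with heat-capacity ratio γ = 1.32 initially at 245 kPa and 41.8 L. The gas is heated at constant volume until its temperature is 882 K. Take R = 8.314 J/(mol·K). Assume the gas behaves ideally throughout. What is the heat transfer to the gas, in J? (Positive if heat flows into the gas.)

50000 J

T₁ = P₁V₁/(nR) = 245×41.8/(3.58×8.314) = 344 K.
Isochoric: V stays 41.8 L; P/T = const ⇒ T₂ = 882 K, P₂ = 628 kPa.
W = 0 (no volume change).
ΔU = nCvΔT = 3.58×26.0×(882−344) = 50000 J.
Q = ΔU = 50000 J.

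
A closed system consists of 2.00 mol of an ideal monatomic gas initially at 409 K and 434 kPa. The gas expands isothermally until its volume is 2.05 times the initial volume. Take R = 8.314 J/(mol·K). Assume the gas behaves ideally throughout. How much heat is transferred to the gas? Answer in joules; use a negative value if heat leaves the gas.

4880 J

V₁ = nRT₁/P₁ = 2.00×8.314×409/434 = 15.7 L.
Isothermal: T stays 409 K; PV = const ⇒ V₂ = 32.1 L, P₂ = 212 kPa.
ΔU = 0 (ideal gas, T constant).
W = nRT ln(V₂/V₁) = 2.00×8.314×409×ln(2.05) = 4880 J.
Q = ΔU + W = 4880 J.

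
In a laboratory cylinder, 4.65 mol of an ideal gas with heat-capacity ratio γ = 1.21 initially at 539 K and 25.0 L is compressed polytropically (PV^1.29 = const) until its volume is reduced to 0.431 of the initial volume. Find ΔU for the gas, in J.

27400 J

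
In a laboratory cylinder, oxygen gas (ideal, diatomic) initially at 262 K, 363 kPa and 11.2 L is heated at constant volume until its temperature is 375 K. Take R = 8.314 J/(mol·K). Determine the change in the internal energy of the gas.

4380 J

n = P₁V₁/(RT₁) = 363×11.2/(8.314×262) = 1.87 mol.
Isochoric: V stays 11.2 L; P/T = const ⇒ T₂ = 375 K, P₂ = 520 kPa.
For an ideal gas ΔU = nCvΔT with Cv = (5/2)R = 20.8 J/(mol·K).
ΔU = 1.87×20.8×(375−262) = 4380 J.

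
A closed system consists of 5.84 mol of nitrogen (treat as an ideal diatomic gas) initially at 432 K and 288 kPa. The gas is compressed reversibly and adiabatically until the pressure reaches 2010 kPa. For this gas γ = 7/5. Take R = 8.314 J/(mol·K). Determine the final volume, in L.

18.2 L

V₁ = nRT₁/P₁ = 5.84×8.314×432/288 = 72.8 L.
Adiabatic: T₂/T₁ = (P₂/P₁)^((γ−1)/γ) ⇒ T₂ = 432×(6.98)^0.286 = 753 K; V₂ = 18.2 L.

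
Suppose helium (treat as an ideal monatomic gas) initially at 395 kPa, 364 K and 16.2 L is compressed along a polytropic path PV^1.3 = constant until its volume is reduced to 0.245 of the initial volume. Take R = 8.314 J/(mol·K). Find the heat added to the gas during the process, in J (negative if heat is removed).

-6160 J

n = P₁V₁/(RT₁) = 395×16.2/(8.314×364) = 2.11 mol.
Polytropic n=1.3: T₂ = T₁(V₁/V₂)^(n−1) = 364×(4.08)^0.30 = 555 K; P₂ = P₁(V₁/V₂)^n = 2460 kPa.
W = (P₁V₁−P₂V₂)/(n−1) = (395×16.2−2460×3.97)/0.30 = -11200 J.
ΔU = nCvΔT = 2.11×12.5×(555−364) = 5040 J.
Q = ΔU + W = -6160 J.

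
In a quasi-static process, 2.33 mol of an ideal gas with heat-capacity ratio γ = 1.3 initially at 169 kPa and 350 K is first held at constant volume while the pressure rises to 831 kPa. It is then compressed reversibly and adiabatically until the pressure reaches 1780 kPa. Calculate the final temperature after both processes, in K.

2050 K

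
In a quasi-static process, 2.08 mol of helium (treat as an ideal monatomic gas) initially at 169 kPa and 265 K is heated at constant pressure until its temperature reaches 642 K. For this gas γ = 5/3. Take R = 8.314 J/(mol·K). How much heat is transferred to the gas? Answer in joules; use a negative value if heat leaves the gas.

16300 J

V₁ = nRT₁/P₁ = 2.08×8.314×265/169 = 27.1 L.
Isobaric: P stays 169 kPa; V/T = const ⇒ T₂ = 642 K, V₂ = 65.7 L.
W = PΔV = 169×(65.7−27.1) kPa·L = 6520 J.
ΔU = nCvΔT = 2.08×12.5×(642−265) = 9780 J.
Q = ΔU + W = nCpΔT = 16300 J.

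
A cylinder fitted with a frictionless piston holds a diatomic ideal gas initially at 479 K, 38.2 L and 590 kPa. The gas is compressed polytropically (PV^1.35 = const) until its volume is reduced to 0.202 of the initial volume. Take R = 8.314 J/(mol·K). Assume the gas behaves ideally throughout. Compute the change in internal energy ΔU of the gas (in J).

42300 J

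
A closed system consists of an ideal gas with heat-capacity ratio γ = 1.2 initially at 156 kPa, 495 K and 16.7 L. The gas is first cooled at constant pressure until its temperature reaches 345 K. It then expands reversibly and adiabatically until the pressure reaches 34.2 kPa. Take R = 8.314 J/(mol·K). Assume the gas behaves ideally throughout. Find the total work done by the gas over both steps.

n = P₁V₁/(RT₁) = 156×16.7/(8.314×495) = 0.633 mol.
Step 1 — Isobaric: P stays 156 kPa; V/T = const ⇒ T₂ = 345 K, V₂ = 11.6 L.
W = PΔV = 156×(11.6−16.7) kPa·L = -789 J.
ΔU = nCvΔT = 0.633×41.6×(345−495) = -3950 J.
Q = ΔU + W = nCpΔT = -4740 J.
State after step 1: P = 156 kPa, V = 11.6 L, T = 345 K.
Step 2 — Adiabatic: T₂/T₁ = (P₂/P₁)^((γ−1)/γ) ⇒ T₂ = 345×(0.219)^0.167 = 268 K; V₂ = 41.2 L.
ΔU = nCvΔT = 0.633×41.6×(268−345) = -2030 J.
Q = 0 for an adiabatic process, so W = −ΔU = 2030 J.
Net over both steps: W = 1240 J, Q = -4740 J, ΔU = -5980 J.

1240 J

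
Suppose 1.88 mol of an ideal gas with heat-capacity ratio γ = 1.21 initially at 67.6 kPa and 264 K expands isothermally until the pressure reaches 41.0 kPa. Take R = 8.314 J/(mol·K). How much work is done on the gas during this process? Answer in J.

-2060 J

V₁ = nRT₁/P₁ = 1.88×8.314×264/67.6 = 61.0 L.
Isothermal: T stays 264 K; PV = const ⇒ V₂ = 101 L, P₂ = 41.0 kPa.
W = nRT ln(V₂/V₁) = 1.88×8.314×264×ln(1.65) = 2060 J.
Work done on the gas = −W_by = -2060 J.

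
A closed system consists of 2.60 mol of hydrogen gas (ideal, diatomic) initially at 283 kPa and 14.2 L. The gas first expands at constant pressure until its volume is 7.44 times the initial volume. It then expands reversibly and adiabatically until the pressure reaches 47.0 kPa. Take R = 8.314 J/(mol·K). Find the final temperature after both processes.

828 K

T₁ = P₁V₁/(nR) = 283×14.2/(2.60×8.314) = 186 K.
Step 1 — Isobaric: P stays 283 kPa; V/T = const ⇒ T₂ = 1380 K, V₂ = 106 L.
W = PΔV = 283×(106−14.2) kPa·L = 25900 J.
ΔU = nCvΔT = 2.60×20.8×(1380−186) = 64700 J.
Q = ΔU + W = nCpΔT = 90600 J.
State after step 1: P = 283 kPa, V = 106 L, T = 1380 K.
Step 2 — Adiabatic: T₂/T₁ = (P₂/P₁)^((γ−1)/γ) ⇒ T₂ = 1380×(0.166)^0.286 = 828 K; V₂ = 381 L.
ΔU = nCvΔT = 2.60×20.8×(828−1380) = -30000 J.
Q = 0 for an adiabatic process, so W = −ΔU = 30000 J.
Net over both steps: W = 55900 J, Q = 90600 J, ΔU = 34700 J.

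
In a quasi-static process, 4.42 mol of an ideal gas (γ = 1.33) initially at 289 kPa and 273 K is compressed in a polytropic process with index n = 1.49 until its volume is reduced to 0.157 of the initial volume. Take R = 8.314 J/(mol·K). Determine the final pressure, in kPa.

V₁ = nRT₁/P₁ = 4.42×8.314×273/289 = 34.7 L.
Polytropic n=1.49: T₂ = T₁(V₁/V₂)^(n−1) = 273×(6.37)^0.49 = 676 K; P₂ = P₁(V₁/V₂)^n = 4560 kPa.

4560 kPa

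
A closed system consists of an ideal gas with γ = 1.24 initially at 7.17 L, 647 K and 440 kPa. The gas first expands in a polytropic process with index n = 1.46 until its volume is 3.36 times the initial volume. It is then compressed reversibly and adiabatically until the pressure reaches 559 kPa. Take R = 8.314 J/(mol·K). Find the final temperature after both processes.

n = P₁V₁/(RT₁) = 440×7.17/(8.314×647) = 0.586 mol.
Step 1 — Polytropic n=1.46: T₂ = T₁(V₁/V₂)^(n−1) = 647×(0.298)^0.46 = 371 K; P₂ = P₁(V₁/V₂)^n = 75.0 kPa.
W = (P₁V₁−P₂V₂)/(n−1) = (440×7.17−75.0×24.1)/0.46 = 2930 J.
ΔU = nCvΔT = 0.586×34.6×(371−647) = -5620 J.
Q = ΔU + W = -2690 J.
State after step 1: P = 75.0 kPa, V = 24.1 L, T = 371 K.
Step 2 — Adiabatic: T₂/T₁ = (P₂/P₁)^((γ−1)/γ) ⇒ T₂ = 371×(7.45)^0.194 = 547 K; V₂ = 4.77 L.
ΔU = nCvΔT = 0.586×34.6×(547−371) = 3580 J.
Q = 0 for an adiabatic process, so W = −ΔU = -3580 J.
Net over both steps: W = -646 J, Q = -2690 J, ΔU = -2040 J.

547 K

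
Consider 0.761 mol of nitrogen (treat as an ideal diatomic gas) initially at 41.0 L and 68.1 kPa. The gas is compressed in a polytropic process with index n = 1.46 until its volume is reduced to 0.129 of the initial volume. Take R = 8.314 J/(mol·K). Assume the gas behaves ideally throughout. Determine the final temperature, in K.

T₁ = P₁V₁/(nR) = 68.1×41.0/(0.761×8.314) = 441 K.
Polytropic n=1.46: T₂ = T₁(V₁/V₂)^(n−1) = 441×(7.75)^0.46 = 1130 K; P₂ = P₁(V₁/V₂)^n = 1350 kPa.

1130 K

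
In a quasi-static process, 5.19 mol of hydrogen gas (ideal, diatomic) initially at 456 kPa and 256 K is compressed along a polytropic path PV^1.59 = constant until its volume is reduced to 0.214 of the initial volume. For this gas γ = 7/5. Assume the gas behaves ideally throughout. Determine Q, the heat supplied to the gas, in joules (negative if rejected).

13200 J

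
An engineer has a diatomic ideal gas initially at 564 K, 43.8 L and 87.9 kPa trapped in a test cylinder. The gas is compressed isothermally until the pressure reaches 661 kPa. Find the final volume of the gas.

5.82 L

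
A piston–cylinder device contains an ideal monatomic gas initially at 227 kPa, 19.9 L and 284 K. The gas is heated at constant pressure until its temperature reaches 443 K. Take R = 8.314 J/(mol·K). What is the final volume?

Isobaric: P stays 227 kPa; V/T = const ⇒ T₂ = 443 K, V₂ = 31.0 L.

31.0 L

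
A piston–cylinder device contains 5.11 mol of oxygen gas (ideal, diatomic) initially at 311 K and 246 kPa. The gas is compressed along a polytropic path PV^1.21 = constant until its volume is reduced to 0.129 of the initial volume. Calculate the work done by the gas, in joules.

-33800 J

V₁ = nRT₁/P₁ = 5.11×8.314×311/246 = 53.7 L.
Polytropic n=1.21: T₂ = T₁(V₁/V₂)^(n−1) = 311×(7.75)^0.21 = 478 K; P₂ = P₁(V₁/V₂)^n = 2930 kPa.
W = (P₁V₁−P₂V₂)/(n−1) = (246×53.7−2930×6.93)/0.21 = -33800 J.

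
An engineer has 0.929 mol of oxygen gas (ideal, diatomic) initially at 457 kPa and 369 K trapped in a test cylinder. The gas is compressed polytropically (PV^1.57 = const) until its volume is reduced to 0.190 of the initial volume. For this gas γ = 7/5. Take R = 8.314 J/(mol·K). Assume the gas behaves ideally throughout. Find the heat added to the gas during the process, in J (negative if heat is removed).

3350 J

V₁ = nRT₁/P₁ = 0.929×8.314×369/457 = 6.24 L.
Polytropic n=1.57: T₂ = T₁(V₁/V₂)^(n−1) = 369×(5.26)^0.57 = 951 K; P₂ = P₁(V₁/V₂)^n = 6200 kPa.
W = (P₁V₁−P₂V₂)/(n−1) = (457×6.24−6200×1.18)/0.57 = -7890 J.
ΔU = nCvΔT = 0.929×20.8×(951−369) = 11200 J.
Q = ΔU + W = 3350 J.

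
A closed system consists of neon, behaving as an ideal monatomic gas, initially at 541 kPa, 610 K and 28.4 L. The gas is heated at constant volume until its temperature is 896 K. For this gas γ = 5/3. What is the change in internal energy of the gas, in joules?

n = P₁V₁/(RT₁) = 541×28.4/(8.314×610) = 3.03 mol.
Isochoric: V stays 28.4 L; P/T = const ⇒ T₂ = 896 K, P₂ = 795 kPa.
For an ideal gas ΔU = nCvΔT with Cv = (3/2)R = 12.5 J/(mol·K).
ΔU = 3.03×12.5×(896−610) = 10800 J.

10800 J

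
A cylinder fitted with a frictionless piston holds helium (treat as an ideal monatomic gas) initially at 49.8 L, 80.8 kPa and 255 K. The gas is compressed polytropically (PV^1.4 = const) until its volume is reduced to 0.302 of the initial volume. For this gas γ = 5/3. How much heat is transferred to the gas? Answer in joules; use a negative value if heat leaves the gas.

n = P₁V₁/(RT₁) = 80.8×49.8/(8.314×255) = 1.90 mol.
Polytropic n=1.4: T₂ = T₁(V₁/V₂)^(n−1) = 255×(3.31)^0.40 = 412 K; P₂ = P₁(V₁/V₂)^n = 432 kPa.
W = (P₁V₁−P₂V₂)/(n−1) = (80.8×49.8−432×15.0)/0.40 = -6180 J.
ΔU = nCvΔT = 1.90×12.5×(412−255) = 3710 J.
Q = ΔU + W = -2470 J.

-2470 J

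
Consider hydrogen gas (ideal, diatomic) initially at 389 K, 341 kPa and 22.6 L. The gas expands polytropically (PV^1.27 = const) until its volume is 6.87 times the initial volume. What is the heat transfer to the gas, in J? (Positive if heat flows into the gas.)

3760 J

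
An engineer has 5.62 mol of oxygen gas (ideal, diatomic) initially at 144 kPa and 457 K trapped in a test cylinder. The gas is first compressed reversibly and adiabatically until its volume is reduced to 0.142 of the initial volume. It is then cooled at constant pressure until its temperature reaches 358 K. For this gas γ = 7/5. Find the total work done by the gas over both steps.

-93100 J

V₁ = nRT₁/P₁ = 5.62×8.314×457/144 = 148 L.
Step 1 — Adiabatic: TV^(γ−1) = const ⇒ T₂ = 457×(7.04)^0.400 = 998 K; PV^γ = const ⇒ P₂ = 2210 kPa.
ΔU = nCvΔT = 5.62×20.8×(998−457) = 63200 J.
Q = 0 for an adiabatic process, so W = −ΔU = -63200 J.
State after step 1: P = 2210 kPa, V = 21.1 L, T = 998 K.
Step 2 — Isobaric: P stays 2210 kPa; V/T = const ⇒ T₂ = 358 K, V₂ = 7.56 L.
W = PΔV = 2210×(7.56−21.1) kPa·L = -29900 J.
ΔU = nCvΔT = 5.62×20.8×(358−998) = -74700 J.
Q = ΔU + W = nCpΔT = -105000 J.
Net over both steps: W = -93100 J, Q = -105000 J, ΔU = -11600 J.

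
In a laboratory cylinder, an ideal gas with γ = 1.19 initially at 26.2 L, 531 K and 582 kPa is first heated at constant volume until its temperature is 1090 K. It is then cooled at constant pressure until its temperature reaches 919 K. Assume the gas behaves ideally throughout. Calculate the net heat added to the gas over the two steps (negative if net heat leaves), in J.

53700 J

n = P₁V₁/(RT₁) = 582×26.2/(8.314×531) = 3.45 mol.
Step 1 — Isochoric: V stays 26.2 L; P/T = const ⇒ T₂ = 1090 K, P₂ = 1190 kPa.
W = 0 (no volume change).
ΔU = nCvΔT = 3.45×43.8×(1090−531) = 84500 J.
Q = ΔU = 84500 J.
State after step 1: P = 1190 kPa, V = 26.2 L, T = 1090 K.
Step 2 — Isobaric: P stays 1190 kPa; V/T = const ⇒ T₂ = 919 K, V₂ = 22.1 L.
W = PΔV = 1190×(22.1−26.2) kPa·L = -4910 J.
ΔU = nCvΔT = 3.45×43.8×(919−1090) = -25800 J.
Q = ΔU + W = nCpΔT = -30800 J.
Net over both steps: W = -4910 J, Q = 53700 J, ΔU = 58600 J.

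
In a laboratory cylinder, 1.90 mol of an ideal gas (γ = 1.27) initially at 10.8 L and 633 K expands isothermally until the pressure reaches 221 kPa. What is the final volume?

45.2 L

P₁ = nRT₁/V₁ = 1.90×8.314×633/10.8 = 926 kPa.
Isothermal: T stays 633 K; PV = const ⇒ V₂ = 45.2 L, P₂ = 221 kPa.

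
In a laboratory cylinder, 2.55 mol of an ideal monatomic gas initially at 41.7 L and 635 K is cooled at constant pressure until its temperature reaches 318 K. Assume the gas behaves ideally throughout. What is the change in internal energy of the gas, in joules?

-10100 J

P₁ = nRT₁/V₁ = 2.55×8.314×635/41.7 = 323 kPa.
Isobaric: P stays 323 kPa; V/T = const ⇒ T₂ = 318 K, V₂ = 20.9 L.
For an ideal gas ΔU = nCvΔT with Cv = (3/2)R = 12.5 J/(mol·K).
ΔU = 2.55×12.5×(318−635) = -10100 J.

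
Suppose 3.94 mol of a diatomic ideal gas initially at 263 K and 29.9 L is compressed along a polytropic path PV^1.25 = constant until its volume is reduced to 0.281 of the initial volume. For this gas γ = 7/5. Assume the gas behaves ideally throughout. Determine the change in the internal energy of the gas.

8040 J

P₁ = nRT₁/V₁ = 3.94×8.314×263/29.9 = 288 kPa.
Polytropic n=1.25: T₂ = T₁(V₁/V₂)^(n−1) = 263×(3.56)^0.25 = 361 K; P₂ = P₁(V₁/V₂)^n = 1410 kPa.
For an ideal gas ΔU = nCvΔT with Cv = (5/2)R = 20.8 J/(mol·K).
ΔU = 3.94×20.8×(361−263) = 8040 J.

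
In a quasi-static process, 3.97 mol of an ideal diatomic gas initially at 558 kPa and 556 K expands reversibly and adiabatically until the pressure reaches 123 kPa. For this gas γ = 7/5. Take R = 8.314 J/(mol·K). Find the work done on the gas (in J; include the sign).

-16100 J

V₁ = nRT₁/P₁ = 3.97×8.314×556/558 = 32.9 L.
Adiabatic: T₂/T₁ = (P₂/P₁)^((γ−1)/γ) ⇒ T₂ = 556×(0.220)^0.286 = 361 K; V₂ = 96.9 L.
ΔU = nCvΔT = 3.97×20.8×(361−556) = -16100 J.
Q = 0 for an adiabatic process, so W = −ΔU = 16100 J.
Work done on the gas = −W_by = -16100 J.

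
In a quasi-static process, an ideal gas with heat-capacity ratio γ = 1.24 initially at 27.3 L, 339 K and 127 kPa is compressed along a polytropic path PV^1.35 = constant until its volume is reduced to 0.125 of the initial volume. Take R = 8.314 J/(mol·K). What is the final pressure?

Polytropic n=1.35: T₂ = T₁(V₁/V₂)^(n−1) = 339×(8.00)^0.35 = 702 K; P₂ = P₁(V₁/V₂)^n = 2100 kPa.

2100 kPa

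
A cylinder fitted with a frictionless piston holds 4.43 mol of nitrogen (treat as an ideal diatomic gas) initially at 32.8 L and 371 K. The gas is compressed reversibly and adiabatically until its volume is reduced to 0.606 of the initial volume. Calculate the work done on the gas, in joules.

P₁ = nRT₁/V₁ = 4.43×8.314×371/32.8 = 417 kPa.
Adiabatic: TV^(γ−1) = const ⇒ T₂ = 371×(1.65)^0.400 = 453 K; PV^γ = const ⇒ P₂ = 840 kPa.
ΔU = nCvΔT = 4.43×20.8×(453−371) = 7580 J.
Q = 0 for an adiabatic process, so W = −ΔU = -7580 J.
Work done on the gas = −W_by = 7580 J.

7580 J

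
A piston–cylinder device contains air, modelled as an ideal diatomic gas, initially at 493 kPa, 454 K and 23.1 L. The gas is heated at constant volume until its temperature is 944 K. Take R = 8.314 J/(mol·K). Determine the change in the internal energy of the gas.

30700 J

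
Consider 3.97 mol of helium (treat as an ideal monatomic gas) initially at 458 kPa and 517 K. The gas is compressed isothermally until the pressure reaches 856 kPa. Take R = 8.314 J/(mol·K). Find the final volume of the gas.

V₁ = nRT₁/P₁ = 3.97×8.314×517/458 = 37.3 L.
Isothermal: T stays 517 K; PV = const ⇒ V₂ = 19.9 L, P₂ = 856 kPa.

19.9 L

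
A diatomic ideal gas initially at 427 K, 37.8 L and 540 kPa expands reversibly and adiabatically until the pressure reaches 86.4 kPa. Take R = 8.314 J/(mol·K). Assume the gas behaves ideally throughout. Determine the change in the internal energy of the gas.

n = P₁V₁/(RT₁) = 540×37.8/(8.314×427) = 5.75 mol.
Adiabatic: T₂/T₁ = (P₂/P₁)^((γ−1)/γ) ⇒ T₂ = 427×(0.160)^0.286 = 253 K; V₂ = 140 L.
For an ideal gas ΔU = nCvΔT with Cv = (5/2)R = 20.8 J/(mol·K).
ΔU = 5.75×20.8×(253−427) = -20800 J.

-20800 J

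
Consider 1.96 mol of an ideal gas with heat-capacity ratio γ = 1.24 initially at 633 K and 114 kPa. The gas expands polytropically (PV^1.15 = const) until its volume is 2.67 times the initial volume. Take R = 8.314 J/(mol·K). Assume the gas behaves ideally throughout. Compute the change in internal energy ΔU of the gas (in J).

-5890 J

V₁ = nRT₁/P₁ = 1.96×8.314×633/114 = 90.5 L.
Polytropic n=1.15: T₂ = T₁(V₁/V₂)^(n−1) = 633×(0.375)^0.15 = 546 K; P₂ = P₁(V₁/V₂)^n = 36.8 kPa.
For an ideal gas ΔU = nCvΔT with Cv = R/(γ−1) = 34.6 J/(mol·K).
ΔU = 1.96×34.6×(546−633) = -5890 J.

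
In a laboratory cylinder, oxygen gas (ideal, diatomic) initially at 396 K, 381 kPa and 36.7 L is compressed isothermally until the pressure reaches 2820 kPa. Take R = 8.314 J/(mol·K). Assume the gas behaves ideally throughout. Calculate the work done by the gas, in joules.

-28000 J

n = P₁V₁/(RT₁) = 381×36.7/(8.314×396) = 4.25 mol.
Isothermal: T stays 396 K; PV = const ⇒ V₂ = 4.96 L, P₂ = 2820 kPa.
W = nRT ln(V₂/V₁) = 4.25×8.314×396×ln(0.135) = -28000 J.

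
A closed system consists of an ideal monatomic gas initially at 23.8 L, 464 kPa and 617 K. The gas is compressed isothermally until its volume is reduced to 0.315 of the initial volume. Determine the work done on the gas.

n = P₁V₁/(RT₁) = 464×23.8/(8.314×617) = 2.15 mol.
Isothermal: T stays 617 K; PV = const ⇒ V₂ = 7.50 L, P₂ = 1470 kPa.
W = nRT ln(V₂/V₁) = 2.15×8.314×617×ln(0.315) = -12800 J.
Work done on the gas = −W_by = 12800 J.

12800 J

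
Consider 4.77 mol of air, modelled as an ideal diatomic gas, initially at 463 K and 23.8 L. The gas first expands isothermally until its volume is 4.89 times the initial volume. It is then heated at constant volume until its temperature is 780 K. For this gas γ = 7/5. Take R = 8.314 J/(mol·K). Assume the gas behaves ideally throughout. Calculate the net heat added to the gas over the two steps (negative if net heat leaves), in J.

60600 J

P₁ = nRT₁/V₁ = 4.77×8.314×463/23.8 = 771 kPa.
Step 1 — Isothermal: T stays 463 K; PV = const ⇒ V₂ = 116 L, P₂ = 158 kPa.
ΔU = 0 (ideal gas, T constant).
W = nRT ln(V₂/V₁) = 4.77×8.314×463×ln(4.89) = 29100 J.
Q = ΔU + W = 29100 J.
State after step 1: P = 158 kPa, V = 116 L, T = 463 K.
Step 2 — Isochoric: V stays 116 L; P/T = const ⇒ T₂ = 780 K, P₂ = 266 kPa.
W = 0 (no volume change).
ΔU = nCvΔT = 4.77×20.8×(780−463) = 31400 J.
Q = ΔU = 31400 J.
Net over both steps: W = 29100 J, Q = 60600 J, ΔU = 31400 J.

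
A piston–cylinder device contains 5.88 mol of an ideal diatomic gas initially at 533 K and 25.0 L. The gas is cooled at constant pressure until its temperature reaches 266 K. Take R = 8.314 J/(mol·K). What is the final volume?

12.5 L

P₁ = nRT₁/V₁ = 5.88×8.314×533/25.0 = 1040 kPa.
Isobaric: P stays 1040 kPa; V/T = const ⇒ T₂ = 266 K, V₂ = 12.5 L.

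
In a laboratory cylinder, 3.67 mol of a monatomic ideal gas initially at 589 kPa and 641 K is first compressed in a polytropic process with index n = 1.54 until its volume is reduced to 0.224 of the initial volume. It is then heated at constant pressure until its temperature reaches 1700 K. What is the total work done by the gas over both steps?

-37000 J

V₁ = nRT₁/P₁ = 3.67×8.314×641/589 = 33.2 L.
Step 1 — Polytropic n=1.54: T₂ = T₁(V₁/V₂)^(n−1) = 641×(4.46)^0.54 = 1440 K; P₂ = P₁(V₁/V₂)^n = 5900 kPa.
W = (P₁V₁−P₂V₂)/(n−1) = (589×33.2−5900×7.44)/0.54 = -45000 J.
ΔU = nCvΔT = 3.67×12.5×(1440−641) = 36500 J.
Q = ΔU + W = -8560 J.
State after step 1: P = 5900 kPa, V = 7.44 L, T = 1440 K.
Step 2 — Isobaric: P stays 5900 kPa; V/T = const ⇒ T₂ = 1700 K, V₂ = 8.79 L.
W = PΔV = 5900×(8.79−7.44) kPa·L = 8000 J.
ΔU = nCvΔT = 3.67×12.5×(1700−1440) = 12000 J.
Q = ΔU + W = nCpΔT = 20000 J.
Net over both steps: W = -37000 J, Q = 11400 J, ΔU = 48500 J.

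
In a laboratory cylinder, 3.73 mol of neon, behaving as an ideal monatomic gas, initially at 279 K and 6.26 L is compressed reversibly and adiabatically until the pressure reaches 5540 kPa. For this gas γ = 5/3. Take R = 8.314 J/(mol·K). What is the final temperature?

486 K

P₁ = nRT₁/V₁ = 3.73×8.314×279/6.26 = 1380 kPa.
Adiabatic: T₂/T₁ = (P₂/P₁)^((γ−1)/γ) ⇒ T₂ = 279×(4.01)^0.400 = 486 K; V₂ = 2.72 L.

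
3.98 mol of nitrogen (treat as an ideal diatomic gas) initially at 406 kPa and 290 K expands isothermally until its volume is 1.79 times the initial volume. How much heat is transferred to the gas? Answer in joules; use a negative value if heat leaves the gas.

V₁ = nRT₁/P₁ = 3.98×8.314×290/406 = 23.6 L.
Isothermal: T stays 290 K; PV = const ⇒ V₂ = 42.3 L, P₂ = 227 kPa.
ΔU = 0 (ideal gas, T constant).
W = nRT ln(V₂/V₁) = 3.98×8.314×290×ln(1.79) = 5590 J.
Q = ΔU + W = 5590 J.

5590 J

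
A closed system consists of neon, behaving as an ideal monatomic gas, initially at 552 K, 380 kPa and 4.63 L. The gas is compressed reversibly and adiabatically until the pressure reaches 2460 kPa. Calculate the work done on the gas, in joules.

n = P₁V₁/(RT₁) = 380×4.63/(8.314×552) = 0.383 mol.
Adiabatic: T₂/T₁ = (P₂/P₁)^((γ−1)/γ) ⇒ T₂ = 552×(6.47)^0.400 = 1170 K; V₂ = 1.51 L.
ΔU = nCvΔT = 0.383×12.5×(1170−552) = 2930 J.
Q = 0 for an adiabatic process, so W = −ΔU = -2930 J.
Work done on the gas = −W_by = 2930 J.

2930 J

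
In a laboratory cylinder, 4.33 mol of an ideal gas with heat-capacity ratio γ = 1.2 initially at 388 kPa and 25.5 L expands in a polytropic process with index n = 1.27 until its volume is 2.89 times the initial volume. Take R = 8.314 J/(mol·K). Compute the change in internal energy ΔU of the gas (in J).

T₁ = P₁V₁/(nR) = 388×25.5/(4.33×8.314) = 275 K.
Polytropic n=1.27: T₂ = T₁(V₁/V₂)^(n−1) = 275×(0.346)^0.27 = 206 K; P₂ = P₁(V₁/V₂)^n = 101 kPa.
For an ideal gas ΔU = nCvΔT with Cv = R/(γ−1) = 41.6 J/(mol·K).
ΔU = 4.33×41.6×(206−275) = -12300 J.

-12300 J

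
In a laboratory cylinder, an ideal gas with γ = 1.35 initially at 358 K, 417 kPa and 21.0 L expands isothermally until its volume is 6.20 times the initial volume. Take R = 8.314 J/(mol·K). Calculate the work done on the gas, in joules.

-16000 J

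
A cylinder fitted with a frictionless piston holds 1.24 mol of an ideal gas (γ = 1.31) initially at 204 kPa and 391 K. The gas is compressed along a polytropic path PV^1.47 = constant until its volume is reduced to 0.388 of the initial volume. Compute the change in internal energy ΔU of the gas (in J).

7290 J

V₁ = nRT₁/P₁ = 1.24×8.314×391/204 = 19.8 L.
Polytropic n=1.47: T₂ = T₁(V₁/V₂)^(n−1) = 391×(2.58)^0.47 = 610 K; P₂ = P₁(V₁/V₂)^n = 820 kPa.
For an ideal gas ΔU = nCvΔT with Cv = R/(γ−1) = 26.8 J/(mol·K).
ΔU = 1.24×26.8×(610−391) = 7290 J.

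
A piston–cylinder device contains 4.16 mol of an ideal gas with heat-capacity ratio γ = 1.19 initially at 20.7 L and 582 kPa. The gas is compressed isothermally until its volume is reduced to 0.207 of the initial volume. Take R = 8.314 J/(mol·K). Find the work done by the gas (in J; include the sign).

T₁ = P₁V₁/(nR) = 582×20.7/(4.16×8.314) = 348 K.
Isothermal: T stays 348 K; PV = const ⇒ V₂ = 4.28 L, P₂ = 2810 kPa.
W = nRT ln(V₂/V₁) = 4.16×8.314×348×ln(0.207) = -19000 J.

-19000 J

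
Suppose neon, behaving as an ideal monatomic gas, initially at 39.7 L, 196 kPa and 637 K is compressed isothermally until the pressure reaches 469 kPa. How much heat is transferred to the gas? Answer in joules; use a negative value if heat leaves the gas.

-6790 J

n = P₁V₁/(RT₁) = 196×39.7/(8.314×637) = 1.47 mol.
Isothermal: T stays 637 K; PV = const ⇒ V₂ = 16.6 L, P₂ = 469 kPa.
ΔU = 0 (ideal gas, T constant).
W = nRT ln(V₂/V₁) = 1.47×8.314×637×ln(0.418) = -6790 J.
Q = ΔU + W = -6790 J.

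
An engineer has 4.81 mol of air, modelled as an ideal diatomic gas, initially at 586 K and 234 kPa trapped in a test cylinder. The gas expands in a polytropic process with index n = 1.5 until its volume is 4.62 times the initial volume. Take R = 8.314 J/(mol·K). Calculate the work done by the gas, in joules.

V₁ = nRT₁/P₁ = 4.81×8.314×586/234 = 100 L.
Polytropic n=1.5: T₂ = T₁(V₁/V₂)^(n−1) = 586×(0.216)^0.50 = 273 K; P₂ = P₁(V₁/V₂)^n = 23.6 kPa.
W = (P₁V₁−P₂V₂)/(n−1) = (234×100−23.6×463)/0.50 = 25100 J.

25100 J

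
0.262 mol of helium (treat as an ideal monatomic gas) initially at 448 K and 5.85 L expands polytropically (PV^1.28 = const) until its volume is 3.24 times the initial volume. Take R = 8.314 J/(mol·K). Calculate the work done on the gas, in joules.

-978 J

P₁ = nRT₁/V₁ = 0.262×8.314×448/5.85 = 167 kPa.
Polytropic n=1.28: T₂ = T₁(V₁/V₂)^(n−1) = 448×(0.309)^0.28 = 322 K; P₂ = P₁(V₁/V₂)^n = 37.0 kPa.
W = (P₁V₁−P₂V₂)/(n−1) = (167×5.85−37.0×19.0)/0.28 = 978 J.
Work done on the gas = −W_by = -978 J.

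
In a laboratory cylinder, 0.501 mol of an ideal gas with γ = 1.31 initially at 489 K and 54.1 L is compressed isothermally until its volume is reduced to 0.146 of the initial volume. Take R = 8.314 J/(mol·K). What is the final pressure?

258 kPa

P₁ = nRT₁/V₁ = 0.501×8.314×489/54.1 = 37.6 kPa.
Isothermal: T stays 489 K; PV = const ⇒ V₂ = 7.90 L, P₂ = 258 kPa.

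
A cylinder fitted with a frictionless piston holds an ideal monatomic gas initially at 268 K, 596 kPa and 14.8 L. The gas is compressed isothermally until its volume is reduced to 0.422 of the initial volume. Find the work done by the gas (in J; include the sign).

n = P₁V₁/(RT₁) = 596×14.8/(8.314×268) = 3.96 mol.
Isothermal: T stays 268 K; PV = const ⇒ V₂ = 6.25 L, P₂ = 1410 kPa.
W = nRT ln(V₂/V₁) = 3.96×8.314×268×ln(0.422) = -7610 J.

-7610 J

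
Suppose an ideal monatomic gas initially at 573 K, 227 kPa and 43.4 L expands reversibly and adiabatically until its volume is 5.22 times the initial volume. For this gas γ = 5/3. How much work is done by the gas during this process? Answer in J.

9870 J

n = P₁V₁/(RT₁) = 227×43.4/(8.314×573) = 2.07 mol.
Adiabatic: TV^(γ−1) = const ⇒ T₂ = 573×(0.192)^0.667 = 190 K; PV^γ = const ⇒ P₂ = 14.5 kPa.
ΔU = nCvΔT = 2.07×12.5×(190−573) = -9870 J.
Q = 0 for an adiabatic process, so W = −ΔU = 9870 J.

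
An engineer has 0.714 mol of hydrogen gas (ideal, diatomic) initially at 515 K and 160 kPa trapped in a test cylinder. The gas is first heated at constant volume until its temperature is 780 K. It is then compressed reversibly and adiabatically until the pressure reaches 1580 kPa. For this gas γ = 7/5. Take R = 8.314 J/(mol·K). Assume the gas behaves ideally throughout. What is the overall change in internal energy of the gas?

12100 J

V₁ = nRT₁/P₁ = 0.714×8.314×515/160 = 19.1 L.
Step 1 — Isochoric: V stays 19.1 L; P/T = const ⇒ T₂ = 780 K, P₂ = 242 kPa.
W = 0 (no volume change).
ΔU = nCvΔT = 0.714×20.8×(780−515) = 3930 J.
Q = ΔU = 3930 J.
State after step 1: P = 242 kPa, V = 19.1 L, T = 780 K.
Step 2 — Adiabatic: T₂/T₁ = (P₂/P₁)^((γ−1)/γ) ⇒ T₂ = 780×(6.52)^0.286 = 1330 K; V₂ = 5.01 L.
ΔU = nCvΔT = 0.714×20.8×(1330−780) = 8200 J.
Q = 0 for an adiabatic process, so W = −ΔU = -8200 J.
Net over both steps: W = -8200 J, Q = 3930 J, ΔU = 12100 J.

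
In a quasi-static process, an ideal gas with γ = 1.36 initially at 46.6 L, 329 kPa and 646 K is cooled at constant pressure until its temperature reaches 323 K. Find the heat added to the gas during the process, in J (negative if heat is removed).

n = P₁V₁/(RT₁) = 329×46.6/(8.314×646) = 2.85 mol.
Isobaric: P stays 329 kPa; V/T = const ⇒ T₂ = 323 K, V₂ = 23.3 L.
W = PΔV = 329×(23.3−46.6) kPa·L = -7670 J.
ΔU = nCvΔT = 2.85×23.1×(323−646) = -21300 J.
Q = ΔU + W = nCpΔT = -29000 J.

-29000 J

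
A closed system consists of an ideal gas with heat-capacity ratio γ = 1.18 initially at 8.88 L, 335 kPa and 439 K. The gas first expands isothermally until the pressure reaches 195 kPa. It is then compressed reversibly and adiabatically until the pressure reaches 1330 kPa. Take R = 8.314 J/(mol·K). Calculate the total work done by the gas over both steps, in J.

-4010 J

n = P₁V₁/(RT₁) = 335×8.88/(8.314×439) = 0.815 mol.
Step 1 — Isothermal: T stays 439 K; PV = const ⇒ V₂ = 15.3 L, P₂ = 195 kPa.
ΔU = 0 (ideal gas, T constant).
W = nRT ln(V₂/V₁) = 0.815×8.314×439×ln(1.72) = 1610 J.
Q = ΔU + W = 1610 J.
State after step 1: P = 195 kPa, V = 15.3 L, T = 439 K.
Step 2 — Adiabatic: T₂/T₁ = (P₂/P₁)^((γ−1)/γ) ⇒ T₂ = 439×(6.82)^0.153 = 588 K; V₂ = 3.00 L.
ΔU = nCvΔT = 0.815×46.2×(588−439) = 5620 J.
Q = 0 for an adiabatic process, so W = −ΔU = -5620 J.
Net over both steps: W = -4010 J, Q = 1610 J, ΔU = 5620 J.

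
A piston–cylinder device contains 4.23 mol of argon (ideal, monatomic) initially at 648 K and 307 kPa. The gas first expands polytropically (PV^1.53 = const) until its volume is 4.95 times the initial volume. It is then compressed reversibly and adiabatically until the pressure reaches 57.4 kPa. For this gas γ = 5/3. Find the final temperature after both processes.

V₁ = nRT₁/P₁ = 4.23×8.314×648/307 = 74.2 L.
Step 1 — Polytropic n=1.53: T₂ = T₁(V₁/V₂)^(n−1) = 648×(0.202)^0.53 = 278 K; P₂ = P₁(V₁/V₂)^n = 26.6 kPa.
W = (P₁V₁−P₂V₂)/(n−1) = (307×74.2−26.6×367)/0.53 = 24600 J.
ΔU = nCvΔT = 4.23×12.5×(278−648) = -19500 J.
Q = ΔU + W = 5040 J.
State after step 1: P = 26.6 kPa, V = 367 L, T = 278 K.
Step 2 — Adiabatic: T₂/T₁ = (P₂/P₁)^((γ−1)/γ) ⇒ T₂ = 278×(2.16)^0.400 = 378 K; V₂ = 231 L.
ΔU = nCvΔT = 4.23×12.5×(378−278) = 5280 J.
Q = 0 for an adiabatic process, so W = −ΔU = -5280 J.
Net over both steps: W = 19300 J, Q = 5040 J, ΔU = -14300 J.

378 K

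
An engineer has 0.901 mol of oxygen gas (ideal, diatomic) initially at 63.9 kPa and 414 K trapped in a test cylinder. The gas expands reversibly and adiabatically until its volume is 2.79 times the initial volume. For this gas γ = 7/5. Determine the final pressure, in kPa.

15.2 kPa

V₁ = nRT₁/P₁ = 0.901×8.314×414/63.9 = 48.5 L.
Adiabatic: TV^(γ−1) = const ⇒ T₂ = 414×(0.358)^0.400 = 275 K; PV^γ = const ⇒ P₂ = 15.2 kPa.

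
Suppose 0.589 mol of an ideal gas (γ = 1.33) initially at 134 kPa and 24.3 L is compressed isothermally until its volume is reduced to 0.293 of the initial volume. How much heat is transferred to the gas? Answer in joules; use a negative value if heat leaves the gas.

-4000 J

T₁ = P₁V₁/(nR) = 134×24.3/(0.589×8.314) = 665 K.
Isothermal: T stays 665 K; PV = const ⇒ V₂ = 7.12 L, P₂ = 457 kPa.
ΔU = 0 (ideal gas, T constant).
W = nRT ln(V₂/V₁) = 0.589×8.314×665×ln(0.293) = -4000 J.
Q = ΔU + W = -4000 J.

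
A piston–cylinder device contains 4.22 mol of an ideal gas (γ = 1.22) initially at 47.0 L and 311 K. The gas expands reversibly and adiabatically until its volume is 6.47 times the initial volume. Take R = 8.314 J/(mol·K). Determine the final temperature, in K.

P₁ = nRT₁/V₁ = 4.22×8.314×311/47.0 = 232 kPa.
Adiabatic: TV^(γ−1) = const ⇒ T₂ = 311×(0.155)^0.220 = 206 K; PV^γ = const ⇒ P₂ = 23.8 kPa.

206 K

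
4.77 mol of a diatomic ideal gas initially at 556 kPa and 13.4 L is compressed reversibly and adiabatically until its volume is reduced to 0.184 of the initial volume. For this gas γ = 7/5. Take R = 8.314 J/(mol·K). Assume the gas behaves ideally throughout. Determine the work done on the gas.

18000 J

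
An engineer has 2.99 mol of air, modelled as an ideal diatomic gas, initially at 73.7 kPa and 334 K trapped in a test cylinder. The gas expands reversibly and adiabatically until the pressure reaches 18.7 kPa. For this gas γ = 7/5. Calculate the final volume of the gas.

V₁ = nRT₁/P₁ = 2.99×8.314×334/73.7 = 113 L.
Adiabatic: T₂/T₁ = (P₂/P₁)^((γ−1)/γ) ⇒ T₂ = 334×(0.254)^0.286 = 226 K; V₂ = 300 L.

300 L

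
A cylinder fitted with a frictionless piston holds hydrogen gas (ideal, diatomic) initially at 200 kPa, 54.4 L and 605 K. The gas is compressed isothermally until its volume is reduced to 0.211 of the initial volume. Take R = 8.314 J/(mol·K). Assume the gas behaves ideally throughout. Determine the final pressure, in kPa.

948 kPa

Isothermal: T stays 605 K; PV = const ⇒ V₂ = 11.5 L, P₂ = 948 kPa.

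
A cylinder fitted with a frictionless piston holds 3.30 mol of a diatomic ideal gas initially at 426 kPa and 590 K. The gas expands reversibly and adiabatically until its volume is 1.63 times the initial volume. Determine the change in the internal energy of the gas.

-7180 J

V₁ = nRT₁/P₁ = 3.30×8.314×590/426 = 38.0 L.
Adiabatic: TV^(γ−1) = const ⇒ T₂ = 590×(0.613)^0.400 = 485 K; PV^γ = const ⇒ P₂ = 215 kPa.
For an ideal gas ΔU = nCvΔT with Cv = (5/2)R = 20.8 J/(mol·K).
ΔU = 3.30×20.8×(485−590) = -7180 J.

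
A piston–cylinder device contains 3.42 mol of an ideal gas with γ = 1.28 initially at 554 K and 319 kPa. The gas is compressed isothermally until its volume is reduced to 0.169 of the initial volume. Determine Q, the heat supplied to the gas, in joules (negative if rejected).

-28000 J

V₁ = nRT₁/P₁ = 3.42×8.314×554/319 = 49.4 L.
Isothermal: T stays 554 K; PV = const ⇒ V₂ = 8.35 L, P₂ = 1890 kPa.
ΔU = 0 (ideal gas, T constant).
W = nRT ln(V₂/V₁) = 3.42×8.314×554×ln(0.169) = -28000 J.
Q = ΔU + W = -28000 J.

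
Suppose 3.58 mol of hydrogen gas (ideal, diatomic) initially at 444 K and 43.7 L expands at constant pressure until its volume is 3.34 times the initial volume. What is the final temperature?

1480 K

P₁ = nRT₁/V₁ = 3.58×8.314×444/43.7 = 302 kPa.
Isobaric: P stays 302 kPa; V/T = const ⇒ T₂ = 1480 K, V₂ = 146 L.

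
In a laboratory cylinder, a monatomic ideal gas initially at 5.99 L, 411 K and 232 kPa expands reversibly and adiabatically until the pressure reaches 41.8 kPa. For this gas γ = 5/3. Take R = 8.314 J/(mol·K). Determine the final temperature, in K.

Adiabatic: T₂/T₁ = (P₂/P₁)^((γ−1)/γ) ⇒ T₂ = 411×(0.180)^0.400 = 207 K; V₂ = 16.7 L.

207 K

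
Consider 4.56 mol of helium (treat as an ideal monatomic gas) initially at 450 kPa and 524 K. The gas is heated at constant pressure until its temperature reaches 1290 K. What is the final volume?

109 L

V₁ = nRT₁/P₁ = 4.56×8.314×524/450 = 44.1 L.
Isobaric: P stays 450 kPa; V/T = const ⇒ T₂ = 1290 K, V₂ = 109 L.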